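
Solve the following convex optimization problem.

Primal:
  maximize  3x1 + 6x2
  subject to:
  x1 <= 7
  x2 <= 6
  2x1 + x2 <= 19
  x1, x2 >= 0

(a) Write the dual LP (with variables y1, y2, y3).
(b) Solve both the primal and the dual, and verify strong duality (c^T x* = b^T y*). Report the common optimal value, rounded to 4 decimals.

The standard primal-dual pair for 'max c^T x s.t. A x <= b, x >= 0' is:
  Dual:  min b^T y  s.t.  A^T y >= c,  y >= 0.

So the dual LP is:
  minimize  7y1 + 6y2 + 19y3
  subject to:
    y1 + 2y3 >= 3
    y2 + y3 >= 6
    y1, y2, y3 >= 0

Solving the primal: x* = (6.5, 6).
  primal value c^T x* = 55.5.
Solving the dual: y* = (0, 4.5, 1.5).
  dual value b^T y* = 55.5.
Strong duality: c^T x* = b^T y*. Confirmed.

55.5


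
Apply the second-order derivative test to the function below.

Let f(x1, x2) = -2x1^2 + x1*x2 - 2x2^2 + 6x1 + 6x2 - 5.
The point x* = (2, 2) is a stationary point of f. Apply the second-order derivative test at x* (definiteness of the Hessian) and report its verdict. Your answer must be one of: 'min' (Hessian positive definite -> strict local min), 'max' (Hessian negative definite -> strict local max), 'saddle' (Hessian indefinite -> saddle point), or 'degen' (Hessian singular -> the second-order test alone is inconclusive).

Compute the Hessian H = grad^2 f:
  H = [[-4, 1], [1, -4]]
Verify stationarity: grad f(x*) = H x* + g = (0, 0).
Eigenvalues of H: -5, -3.
Both eigenvalues < 0, so H is negative definite -> x* is a strict local max.

max


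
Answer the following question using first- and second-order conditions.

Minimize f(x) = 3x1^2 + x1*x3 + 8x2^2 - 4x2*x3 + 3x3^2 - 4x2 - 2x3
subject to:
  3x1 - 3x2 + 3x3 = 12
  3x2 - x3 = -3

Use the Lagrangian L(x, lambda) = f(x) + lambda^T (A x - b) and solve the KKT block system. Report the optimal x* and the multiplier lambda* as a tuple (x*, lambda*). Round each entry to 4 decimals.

Form the Lagrangian:
  L(x, lambda) = (1/2) x^T Q x + c^T x + lambda^T (A x - b)
Stationarity (grad_x L = 0): Q x + c + A^T lambda = 0.
Primal feasibility: A x = b.

This gives the KKT block system:
  [ Q   A^T ] [ x     ]   [-c ]
  [ A    0  ] [ lambda ] = [ b ]

Solving the linear system:
  x*      = (1.5862, -0.2931, 2.1207)
  lambda* = (-3.8793, 1.8448)
  f(x*)   = 24.5086

x* = (1.5862, -0.2931, 2.1207), lambda* = (-3.8793, 1.8448)


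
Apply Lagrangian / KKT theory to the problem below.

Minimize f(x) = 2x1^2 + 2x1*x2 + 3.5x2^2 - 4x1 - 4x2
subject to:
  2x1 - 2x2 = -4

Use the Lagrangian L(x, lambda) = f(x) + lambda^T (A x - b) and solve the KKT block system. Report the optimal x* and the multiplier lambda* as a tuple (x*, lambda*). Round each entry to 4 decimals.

Form the Lagrangian:
  L(x, lambda) = (1/2) x^T Q x + c^T x + lambda^T (A x - b)
Stationarity (grad_x L = 0): Q x + c + A^T lambda = 0.
Primal feasibility: A x = b.

This gives the KKT block system:
  [ Q   A^T ] [ x     ]   [-c ]
  [ A    0  ] [ lambda ] = [ b ]

Solving the linear system:
  x*      = (-0.6667, 1.3333)
  lambda* = (2)
  f(x*)   = 2.6667

x* = (-0.6667, 1.3333), lambda* = (2)


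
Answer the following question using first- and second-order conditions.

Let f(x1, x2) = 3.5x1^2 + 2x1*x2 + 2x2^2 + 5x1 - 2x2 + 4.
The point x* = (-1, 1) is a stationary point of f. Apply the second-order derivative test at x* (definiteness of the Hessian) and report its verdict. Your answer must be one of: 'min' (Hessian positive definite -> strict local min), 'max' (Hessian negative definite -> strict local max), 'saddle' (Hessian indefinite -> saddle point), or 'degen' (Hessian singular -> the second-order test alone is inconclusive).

Compute the Hessian H = grad^2 f:
  H = [[7, 2], [2, 4]]
Verify stationarity: grad f(x*) = H x* + g = (0, 0).
Eigenvalues of H: 3, 8.
Both eigenvalues > 0, so H is positive definite -> x* is a strict local min.

min


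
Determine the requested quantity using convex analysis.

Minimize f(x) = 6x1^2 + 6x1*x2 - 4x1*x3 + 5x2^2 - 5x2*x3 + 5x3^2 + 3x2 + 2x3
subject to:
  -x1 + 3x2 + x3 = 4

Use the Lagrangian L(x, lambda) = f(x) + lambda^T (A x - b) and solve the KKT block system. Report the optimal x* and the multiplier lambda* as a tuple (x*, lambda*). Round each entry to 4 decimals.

Form the Lagrangian:
  L(x, lambda) = (1/2) x^T Q x + c^T x + lambda^T (A x - b)
Stationarity (grad_x L = 0): Q x + c + A^T lambda = 0.
Primal feasibility: A x = b.

This gives the KKT block system:
  [ Q   A^T ] [ x     ]   [-c ]
  [ A    0  ] [ lambda ] = [ b ]

Solving the linear system:
  x*      = (-0.6199, 1.0189, 0.3233)
  lambda* = (-2.6179)
  f(x*)   = 7.0875

x* = (-0.6199, 1.0189, 0.3233), lambda* = (-2.6179)


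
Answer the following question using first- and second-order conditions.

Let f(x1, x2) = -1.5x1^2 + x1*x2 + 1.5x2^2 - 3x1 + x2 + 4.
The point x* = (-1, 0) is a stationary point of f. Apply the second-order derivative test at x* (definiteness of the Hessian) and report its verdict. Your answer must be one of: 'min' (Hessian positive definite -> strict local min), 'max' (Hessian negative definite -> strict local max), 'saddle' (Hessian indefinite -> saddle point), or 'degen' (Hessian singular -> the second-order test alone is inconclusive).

Compute the Hessian H = grad^2 f:
  H = [[-3, 1], [1, 3]]
Verify stationarity: grad f(x*) = H x* + g = (0, 0).
Eigenvalues of H: -3.1623, 3.1623.
Eigenvalues have mixed signs, so H is indefinite -> x* is a saddle point.

saddle


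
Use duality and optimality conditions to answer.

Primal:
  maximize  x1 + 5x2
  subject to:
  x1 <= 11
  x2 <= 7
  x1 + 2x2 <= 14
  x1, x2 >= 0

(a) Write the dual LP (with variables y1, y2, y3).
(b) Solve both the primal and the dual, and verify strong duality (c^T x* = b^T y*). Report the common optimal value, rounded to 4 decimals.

The standard primal-dual pair for 'max c^T x s.t. A x <= b, x >= 0' is:
  Dual:  min b^T y  s.t.  A^T y >= c,  y >= 0.

So the dual LP is:
  minimize  11y1 + 7y2 + 14y3
  subject to:
    y1 + y3 >= 1
    y2 + 2y3 >= 5
    y1, y2, y3 >= 0

Solving the primal: x* = (0, 7).
  primal value c^T x* = 35.
Solving the dual: y* = (0, 0, 2.5).
  dual value b^T y* = 35.
Strong duality: c^T x* = b^T y*. Confirmed.

35


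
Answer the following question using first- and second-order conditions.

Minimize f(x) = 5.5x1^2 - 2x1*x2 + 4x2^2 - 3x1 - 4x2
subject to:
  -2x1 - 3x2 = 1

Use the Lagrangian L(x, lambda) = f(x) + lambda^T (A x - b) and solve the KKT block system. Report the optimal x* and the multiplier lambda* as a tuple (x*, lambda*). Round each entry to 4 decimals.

Form the Lagrangian:
  L(x, lambda) = (1/2) x^T Q x + c^T x + lambda^T (A x - b)
Stationarity (grad_x L = 0): Q x + c + A^T lambda = 0.
Primal feasibility: A x = b.

This gives the KKT block system:
  [ Q   A^T ] [ x     ]   [-c ]
  [ A    0  ] [ lambda ] = [ b ]

Solving the linear system:
  x*      = (-0.1226, -0.2516)
  lambda* = (-1.9226)
  f(x*)   = 1.6484

x* = (-0.1226, -0.2516), lambda* = (-1.9226)


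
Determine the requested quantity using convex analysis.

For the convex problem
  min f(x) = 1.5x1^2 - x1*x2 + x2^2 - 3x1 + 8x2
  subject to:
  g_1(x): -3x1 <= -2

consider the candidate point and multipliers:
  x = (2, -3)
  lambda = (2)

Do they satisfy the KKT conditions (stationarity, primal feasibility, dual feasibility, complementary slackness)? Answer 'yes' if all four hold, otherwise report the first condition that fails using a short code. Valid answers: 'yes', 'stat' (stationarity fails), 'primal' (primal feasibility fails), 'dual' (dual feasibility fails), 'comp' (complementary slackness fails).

Gradient of f: grad f(x) = Q x + c = (6, 0)
Constraint values g_i(x) = a_i^T x - b_i:
  g_1((2, -3)) = -4
Stationarity residual: grad f(x) + sum_i lambda_i a_i = (0, 0)
  -> stationarity OK
Primal feasibility (all g_i <= 0): OK
Dual feasibility (all lambda_i >= 0): OK
Complementary slackness (lambda_i * g_i(x) = 0 for all i): FAILS

Verdict: the first failing condition is complementary_slackness -> comp.

comp


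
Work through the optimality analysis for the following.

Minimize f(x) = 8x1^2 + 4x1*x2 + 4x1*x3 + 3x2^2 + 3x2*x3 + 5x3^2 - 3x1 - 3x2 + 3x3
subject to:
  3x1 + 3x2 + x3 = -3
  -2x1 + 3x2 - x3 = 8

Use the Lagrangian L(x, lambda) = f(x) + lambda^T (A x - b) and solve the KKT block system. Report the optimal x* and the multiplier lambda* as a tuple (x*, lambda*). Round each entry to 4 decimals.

Form the Lagrangian:
  L(x, lambda) = (1/2) x^T Q x + c^T x + lambda^T (A x - b)
Stationarity (grad_x L = 0): Q x + c + A^T lambda = 0.
Primal feasibility: A x = b.

This gives the KKT block system:
  [ Q   A^T ] [ x     ]   [-c ]
  [ A    0  ] [ lambda ] = [ b ]

Solving the linear system:
  x*      = (-1.7465, 1.1244, -1.1337)
  lambda* = (7.0817, -4.8682)
  f(x*)   = 29.3278

x* = (-1.7465, 1.1244, -1.1337), lambda* = (7.0817, -4.8682)


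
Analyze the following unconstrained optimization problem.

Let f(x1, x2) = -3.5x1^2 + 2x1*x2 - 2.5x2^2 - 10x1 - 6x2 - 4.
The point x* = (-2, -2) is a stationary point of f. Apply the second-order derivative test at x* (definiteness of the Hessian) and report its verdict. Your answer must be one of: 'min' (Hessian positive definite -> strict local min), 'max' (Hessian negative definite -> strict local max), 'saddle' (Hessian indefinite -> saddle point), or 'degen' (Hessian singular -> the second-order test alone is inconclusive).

Compute the Hessian H = grad^2 f:
  H = [[-7, 2], [2, -5]]
Verify stationarity: grad f(x*) = H x* + g = (0, 0).
Eigenvalues of H: -8.2361, -3.7639.
Both eigenvalues < 0, so H is negative definite -> x* is a strict local max.

max


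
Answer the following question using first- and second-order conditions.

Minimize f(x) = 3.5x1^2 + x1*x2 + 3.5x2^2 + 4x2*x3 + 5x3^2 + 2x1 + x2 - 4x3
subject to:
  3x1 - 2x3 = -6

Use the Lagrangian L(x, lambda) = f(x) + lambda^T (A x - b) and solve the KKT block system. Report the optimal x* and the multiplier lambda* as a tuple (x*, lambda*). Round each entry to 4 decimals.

Form the Lagrangian:
  L(x, lambda) = (1/2) x^T Q x + c^T x + lambda^T (A x - b)
Stationarity (grad_x L = 0): Q x + c + A^T lambda = 0.
Primal feasibility: A x = b.

This gives the KKT block system:
  [ Q   A^T ] [ x     ]   [-c ]
  [ A    0  ] [ lambda ] = [ b ]

Solving the linear system:
  x*      = (-1.2444, -0.6127, 1.1333)
  lambda* = (2.4413)
  f(x*)   = 3.5063

x* = (-1.2444, -0.6127, 1.1333), lambda* = (2.4413)


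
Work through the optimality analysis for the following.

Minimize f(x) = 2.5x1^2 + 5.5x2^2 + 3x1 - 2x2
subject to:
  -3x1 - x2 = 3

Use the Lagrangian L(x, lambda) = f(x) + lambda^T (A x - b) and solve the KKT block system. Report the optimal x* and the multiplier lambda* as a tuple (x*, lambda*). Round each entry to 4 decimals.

Form the Lagrangian:
  L(x, lambda) = (1/2) x^T Q x + c^T x + lambda^T (A x - b)
Stationarity (grad_x L = 0): Q x + c + A^T lambda = 0.
Primal feasibility: A x = b.

This gives the KKT block system:
  [ Q   A^T ] [ x     ]   [-c ]
  [ A    0  ] [ lambda ] = [ b ]

Solving the linear system:
  x*      = (-1.0385, 0.1154)
  lambda* = (-0.7308)
  f(x*)   = -0.5769

x* = (-1.0385, 0.1154), lambda* = (-0.7308)


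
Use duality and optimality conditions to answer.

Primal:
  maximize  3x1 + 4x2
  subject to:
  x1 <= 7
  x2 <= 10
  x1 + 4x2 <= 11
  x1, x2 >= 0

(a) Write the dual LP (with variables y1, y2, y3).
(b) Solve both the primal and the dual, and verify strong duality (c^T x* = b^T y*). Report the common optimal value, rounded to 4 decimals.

The standard primal-dual pair for 'max c^T x s.t. A x <= b, x >= 0' is:
  Dual:  min b^T y  s.t.  A^T y >= c,  y >= 0.

So the dual LP is:
  minimize  7y1 + 10y2 + 11y3
  subject to:
    y1 + y3 >= 3
    y2 + 4y3 >= 4
    y1, y2, y3 >= 0

Solving the primal: x* = (7, 1).
  primal value c^T x* = 25.
Solving the dual: y* = (2, 0, 1).
  dual value b^T y* = 25.
Strong duality: c^T x* = b^T y*. Confirmed.

25


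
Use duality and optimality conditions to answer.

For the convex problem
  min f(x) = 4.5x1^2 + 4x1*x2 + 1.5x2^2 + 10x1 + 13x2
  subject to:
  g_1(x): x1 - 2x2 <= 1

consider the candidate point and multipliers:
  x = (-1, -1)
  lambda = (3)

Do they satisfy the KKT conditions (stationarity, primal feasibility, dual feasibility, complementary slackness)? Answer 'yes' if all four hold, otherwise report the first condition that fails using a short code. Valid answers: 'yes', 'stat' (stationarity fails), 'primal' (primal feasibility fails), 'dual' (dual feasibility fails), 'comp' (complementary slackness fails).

Gradient of f: grad f(x) = Q x + c = (-3, 6)
Constraint values g_i(x) = a_i^T x - b_i:
  g_1((-1, -1)) = 0
Stationarity residual: grad f(x) + sum_i lambda_i a_i = (0, 0)
  -> stationarity OK
Primal feasibility (all g_i <= 0): OK
Dual feasibility (all lambda_i >= 0): OK
Complementary slackness (lambda_i * g_i(x) = 0 for all i): OK

Verdict: yes, KKT holds.

yes


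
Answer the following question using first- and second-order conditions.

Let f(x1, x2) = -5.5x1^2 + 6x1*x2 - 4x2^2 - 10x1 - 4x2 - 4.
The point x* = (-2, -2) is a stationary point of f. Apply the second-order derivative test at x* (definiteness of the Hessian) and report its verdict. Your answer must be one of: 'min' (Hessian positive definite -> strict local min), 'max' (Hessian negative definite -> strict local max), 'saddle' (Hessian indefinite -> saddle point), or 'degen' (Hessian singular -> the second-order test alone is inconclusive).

Compute the Hessian H = grad^2 f:
  H = [[-11, 6], [6, -8]]
Verify stationarity: grad f(x*) = H x* + g = (0, 0).
Eigenvalues of H: -15.6847, -3.3153.
Both eigenvalues < 0, so H is negative definite -> x* is a strict local max.

max


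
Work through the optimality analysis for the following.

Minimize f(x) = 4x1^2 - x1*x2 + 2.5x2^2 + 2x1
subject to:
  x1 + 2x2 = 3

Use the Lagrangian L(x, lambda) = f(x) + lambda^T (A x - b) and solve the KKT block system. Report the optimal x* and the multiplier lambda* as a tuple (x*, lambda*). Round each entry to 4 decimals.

Form the Lagrangian:
  L(x, lambda) = (1/2) x^T Q x + c^T x + lambda^T (A x - b)
Stationarity (grad_x L = 0): Q x + c + A^T lambda = 0.
Primal feasibility: A x = b.

This gives the KKT block system:
  [ Q   A^T ] [ x     ]   [-c ]
  [ A    0  ] [ lambda ] = [ b ]

Solving the linear system:
  x*      = (0.3171, 1.3415)
  lambda* = (-3.1951)
  f(x*)   = 5.1098

x* = (0.3171, 1.3415), lambda* = (-3.1951)


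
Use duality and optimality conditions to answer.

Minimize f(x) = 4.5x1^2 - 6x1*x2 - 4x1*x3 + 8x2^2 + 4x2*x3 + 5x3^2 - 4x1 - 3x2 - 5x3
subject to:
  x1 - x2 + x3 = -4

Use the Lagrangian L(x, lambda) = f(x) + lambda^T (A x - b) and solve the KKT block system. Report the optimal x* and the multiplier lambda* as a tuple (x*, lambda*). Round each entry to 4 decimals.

Form the Lagrangian:
  L(x, lambda) = (1/2) x^T Q x + c^T x + lambda^T (A x - b)
Stationarity (grad_x L = 0): Q x + c + A^T lambda = 0.
Primal feasibility: A x = b.

This gives the KKT block system:
  [ Q   A^T ] [ x     ]   [-c ]
  [ A    0  ] [ lambda ] = [ b ]

Solving the linear system:
  x*      = (-1.1754, 1.0526, -1.7719)
  lambda* = (13.807)
  f(x*)   = 32.8158

x* = (-1.1754, 1.0526, -1.7719), lambda* = (13.807)


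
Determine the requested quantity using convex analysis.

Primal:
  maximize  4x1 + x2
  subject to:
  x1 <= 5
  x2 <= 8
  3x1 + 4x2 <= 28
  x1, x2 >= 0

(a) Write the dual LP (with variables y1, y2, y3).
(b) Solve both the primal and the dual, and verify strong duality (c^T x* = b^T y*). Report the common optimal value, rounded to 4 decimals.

The standard primal-dual pair for 'max c^T x s.t. A x <= b, x >= 0' is:
  Dual:  min b^T y  s.t.  A^T y >= c,  y >= 0.

So the dual LP is:
  minimize  5y1 + 8y2 + 28y3
  subject to:
    y1 + 3y3 >= 4
    y2 + 4y3 >= 1
    y1, y2, y3 >= 0

Solving the primal: x* = (5, 3.25).
  primal value c^T x* = 23.25.
Solving the dual: y* = (3.25, 0, 0.25).
  dual value b^T y* = 23.25.
Strong duality: c^T x* = b^T y*. Confirmed.

23.25


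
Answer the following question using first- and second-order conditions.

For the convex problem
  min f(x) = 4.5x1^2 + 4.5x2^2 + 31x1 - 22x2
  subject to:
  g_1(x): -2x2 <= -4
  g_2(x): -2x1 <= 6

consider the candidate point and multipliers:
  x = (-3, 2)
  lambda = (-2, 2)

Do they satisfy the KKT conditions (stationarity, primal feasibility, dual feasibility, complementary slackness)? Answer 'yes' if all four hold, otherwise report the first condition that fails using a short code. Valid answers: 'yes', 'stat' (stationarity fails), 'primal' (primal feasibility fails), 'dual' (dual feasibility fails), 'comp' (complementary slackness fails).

Gradient of f: grad f(x) = Q x + c = (4, -4)
Constraint values g_i(x) = a_i^T x - b_i:
  g_1((-3, 2)) = 0
  g_2((-3, 2)) = 0
Stationarity residual: grad f(x) + sum_i lambda_i a_i = (0, 0)
  -> stationarity OK
Primal feasibility (all g_i <= 0): OK
Dual feasibility (all lambda_i >= 0): FAILS
Complementary slackness (lambda_i * g_i(x) = 0 for all i): OK

Verdict: the first failing condition is dual_feasibility -> dual.

dual


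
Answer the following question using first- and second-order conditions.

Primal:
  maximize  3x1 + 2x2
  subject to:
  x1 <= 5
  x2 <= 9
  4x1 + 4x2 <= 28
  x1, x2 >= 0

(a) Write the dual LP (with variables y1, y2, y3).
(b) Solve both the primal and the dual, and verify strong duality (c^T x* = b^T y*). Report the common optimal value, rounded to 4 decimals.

The standard primal-dual pair for 'max c^T x s.t. A x <= b, x >= 0' is:
  Dual:  min b^T y  s.t.  A^T y >= c,  y >= 0.

So the dual LP is:
  minimize  5y1 + 9y2 + 28y3
  subject to:
    y1 + 4y3 >= 3
    y2 + 4y3 >= 2
    y1, y2, y3 >= 0

Solving the primal: x* = (5, 2).
  primal value c^T x* = 19.
Solving the dual: y* = (1, 0, 0.5).
  dual value b^T y* = 19.
Strong duality: c^T x* = b^T y*. Confirmed.

19


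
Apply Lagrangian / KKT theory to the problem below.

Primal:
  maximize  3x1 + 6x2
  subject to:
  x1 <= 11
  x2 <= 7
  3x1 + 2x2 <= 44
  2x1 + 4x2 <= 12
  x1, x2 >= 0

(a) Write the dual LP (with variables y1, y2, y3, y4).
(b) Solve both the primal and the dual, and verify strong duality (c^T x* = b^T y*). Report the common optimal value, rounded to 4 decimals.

The standard primal-dual pair for 'max c^T x s.t. A x <= b, x >= 0' is:
  Dual:  min b^T y  s.t.  A^T y >= c,  y >= 0.

So the dual LP is:
  minimize  11y1 + 7y2 + 44y3 + 12y4
  subject to:
    y1 + 3y3 + 2y4 >= 3
    y2 + 2y3 + 4y4 >= 6
    y1, y2, y3, y4 >= 0

Solving the primal: x* = (6, 0).
  primal value c^T x* = 18.
Solving the dual: y* = (0, 0, 0, 1.5).
  dual value b^T y* = 18.
Strong duality: c^T x* = b^T y*. Confirmed.

18


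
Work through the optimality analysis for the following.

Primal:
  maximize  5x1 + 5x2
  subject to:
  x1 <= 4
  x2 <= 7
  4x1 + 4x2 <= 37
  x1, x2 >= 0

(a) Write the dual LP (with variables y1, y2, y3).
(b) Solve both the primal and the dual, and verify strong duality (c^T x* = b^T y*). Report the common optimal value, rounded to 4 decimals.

The standard primal-dual pair for 'max c^T x s.t. A x <= b, x >= 0' is:
  Dual:  min b^T y  s.t.  A^T y >= c,  y >= 0.

So the dual LP is:
  minimize  4y1 + 7y2 + 37y3
  subject to:
    y1 + 4y3 >= 5
    y2 + 4y3 >= 5
    y1, y2, y3 >= 0

Solving the primal: x* = (2.25, 7).
  primal value c^T x* = 46.25.
Solving the dual: y* = (0, 0, 1.25).
  dual value b^T y* = 46.25.
Strong duality: c^T x* = b^T y*. Confirmed.

46.25


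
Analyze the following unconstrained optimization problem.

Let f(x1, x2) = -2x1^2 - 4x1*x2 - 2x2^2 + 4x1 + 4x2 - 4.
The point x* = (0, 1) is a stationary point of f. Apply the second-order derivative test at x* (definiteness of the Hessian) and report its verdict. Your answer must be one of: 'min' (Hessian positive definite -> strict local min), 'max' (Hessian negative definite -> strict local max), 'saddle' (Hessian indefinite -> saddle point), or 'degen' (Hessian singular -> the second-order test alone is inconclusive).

Compute the Hessian H = grad^2 f:
  H = [[-4, -4], [-4, -4]]
Verify stationarity: grad f(x*) = H x* + g = (0, 0).
Eigenvalues of H: -8, 0.
H has a zero eigenvalue (singular; negative semidefinite but not definite), so H is neither positive definite, negative definite, nor indefinite. The second-order test alone is inconclusive -> degen.
(Indeed, f is constant along the null direction of H through x*, so x* is not a strict local extremum.)

degen


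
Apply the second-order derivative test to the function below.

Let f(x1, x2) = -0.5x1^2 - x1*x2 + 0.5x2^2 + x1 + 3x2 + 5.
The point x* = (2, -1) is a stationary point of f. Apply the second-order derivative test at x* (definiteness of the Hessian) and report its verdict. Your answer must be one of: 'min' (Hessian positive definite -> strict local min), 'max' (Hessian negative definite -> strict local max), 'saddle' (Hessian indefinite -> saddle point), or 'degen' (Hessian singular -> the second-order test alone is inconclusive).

Compute the Hessian H = grad^2 f:
  H = [[-1, -1], [-1, 1]]
Verify stationarity: grad f(x*) = H x* + g = (0, 0).
Eigenvalues of H: -1.4142, 1.4142.
Eigenvalues have mixed signs, so H is indefinite -> x* is a saddle point.

saddle


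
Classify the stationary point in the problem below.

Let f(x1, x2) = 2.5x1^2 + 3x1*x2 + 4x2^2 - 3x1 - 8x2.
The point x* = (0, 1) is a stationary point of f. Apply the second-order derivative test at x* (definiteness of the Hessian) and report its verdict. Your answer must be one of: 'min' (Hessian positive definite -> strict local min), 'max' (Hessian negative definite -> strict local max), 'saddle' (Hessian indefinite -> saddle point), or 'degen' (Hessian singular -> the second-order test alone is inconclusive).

Compute the Hessian H = grad^2 f:
  H = [[5, 3], [3, 8]]
Verify stationarity: grad f(x*) = H x* + g = (0, 0).
Eigenvalues of H: 3.1459, 9.8541.
Both eigenvalues > 0, so H is positive definite -> x* is a strict local min.

min


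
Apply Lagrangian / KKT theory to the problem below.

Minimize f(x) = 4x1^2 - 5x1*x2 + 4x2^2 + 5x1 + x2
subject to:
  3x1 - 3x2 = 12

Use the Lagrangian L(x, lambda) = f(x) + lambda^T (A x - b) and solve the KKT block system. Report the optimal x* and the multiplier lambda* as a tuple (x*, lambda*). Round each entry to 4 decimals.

Form the Lagrangian:
  L(x, lambda) = (1/2) x^T Q x + c^T x + lambda^T (A x - b)
Stationarity (grad_x L = 0): Q x + c + A^T lambda = 0.
Primal feasibility: A x = b.

This gives the KKT block system:
  [ Q   A^T ] [ x     ]   [-c ]
  [ A    0  ] [ lambda ] = [ b ]

Solving the linear system:
  x*      = (1, -3)
  lambda* = (-9.3333)
  f(x*)   = 57

x* = (1, -3), lambda* = (-9.3333)


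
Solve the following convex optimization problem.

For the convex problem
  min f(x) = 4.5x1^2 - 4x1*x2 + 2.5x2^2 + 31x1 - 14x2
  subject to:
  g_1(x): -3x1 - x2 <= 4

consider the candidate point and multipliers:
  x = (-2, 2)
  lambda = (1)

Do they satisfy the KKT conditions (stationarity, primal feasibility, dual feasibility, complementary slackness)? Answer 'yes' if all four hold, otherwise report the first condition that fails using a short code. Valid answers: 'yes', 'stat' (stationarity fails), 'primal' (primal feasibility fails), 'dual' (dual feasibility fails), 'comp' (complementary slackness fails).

Gradient of f: grad f(x) = Q x + c = (5, 4)
Constraint values g_i(x) = a_i^T x - b_i:
  g_1((-2, 2)) = 0
Stationarity residual: grad f(x) + sum_i lambda_i a_i = (2, 3)
  -> stationarity FAILS
Primal feasibility (all g_i <= 0): OK
Dual feasibility (all lambda_i >= 0): OK
Complementary slackness (lambda_i * g_i(x) = 0 for all i): OK

Verdict: the first failing condition is stationarity -> stat.

stat


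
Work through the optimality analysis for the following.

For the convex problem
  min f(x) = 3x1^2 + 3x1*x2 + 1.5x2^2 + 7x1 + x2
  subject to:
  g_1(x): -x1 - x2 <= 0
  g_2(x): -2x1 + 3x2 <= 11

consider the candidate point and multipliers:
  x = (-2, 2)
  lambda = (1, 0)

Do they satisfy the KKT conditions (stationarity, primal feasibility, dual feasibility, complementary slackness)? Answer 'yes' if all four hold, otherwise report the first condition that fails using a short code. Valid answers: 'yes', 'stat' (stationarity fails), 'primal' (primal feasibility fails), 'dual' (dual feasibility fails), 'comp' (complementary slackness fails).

Gradient of f: grad f(x) = Q x + c = (1, 1)
Constraint values g_i(x) = a_i^T x - b_i:
  g_1((-2, 2)) = 0
  g_2((-2, 2)) = -1
Stationarity residual: grad f(x) + sum_i lambda_i a_i = (0, 0)
  -> stationarity OK
Primal feasibility (all g_i <= 0): OK
Dual feasibility (all lambda_i >= 0): OK
Complementary slackness (lambda_i * g_i(x) = 0 for all i): OK

Verdict: yes, KKT holds.

yes


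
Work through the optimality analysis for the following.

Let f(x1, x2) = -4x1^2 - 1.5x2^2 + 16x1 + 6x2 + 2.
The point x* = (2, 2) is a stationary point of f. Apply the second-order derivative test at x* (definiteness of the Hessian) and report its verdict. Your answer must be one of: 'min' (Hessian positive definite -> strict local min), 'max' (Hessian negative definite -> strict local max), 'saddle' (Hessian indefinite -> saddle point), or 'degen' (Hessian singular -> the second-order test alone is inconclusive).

Compute the Hessian H = grad^2 f:
  H = [[-8, 0], [0, -3]]
Verify stationarity: grad f(x*) = H x* + g = (0, 0).
Eigenvalues of H: -8, -3.
Both eigenvalues < 0, so H is negative definite -> x* is a strict local max.

max


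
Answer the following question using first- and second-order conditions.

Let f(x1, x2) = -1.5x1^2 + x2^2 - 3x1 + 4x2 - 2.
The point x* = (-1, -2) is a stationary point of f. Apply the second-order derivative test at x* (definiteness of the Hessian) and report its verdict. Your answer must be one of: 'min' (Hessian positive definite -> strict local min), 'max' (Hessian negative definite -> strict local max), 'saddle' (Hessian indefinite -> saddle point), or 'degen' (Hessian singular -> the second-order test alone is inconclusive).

Compute the Hessian H = grad^2 f:
  H = [[-3, 0], [0, 2]]
Verify stationarity: grad f(x*) = H x* + g = (0, 0).
Eigenvalues of H: -3, 2.
Eigenvalues have mixed signs, so H is indefinite -> x* is a saddle point.

saddle


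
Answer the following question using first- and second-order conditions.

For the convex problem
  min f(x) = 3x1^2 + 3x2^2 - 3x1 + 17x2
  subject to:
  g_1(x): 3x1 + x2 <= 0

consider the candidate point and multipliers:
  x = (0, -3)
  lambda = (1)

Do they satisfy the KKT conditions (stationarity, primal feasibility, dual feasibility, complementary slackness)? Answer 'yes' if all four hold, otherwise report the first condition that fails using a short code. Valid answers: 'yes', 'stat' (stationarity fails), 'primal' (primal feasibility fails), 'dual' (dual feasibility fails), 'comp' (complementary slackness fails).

Gradient of f: grad f(x) = Q x + c = (-3, -1)
Constraint values g_i(x) = a_i^T x - b_i:
  g_1((0, -3)) = -3
Stationarity residual: grad f(x) + sum_i lambda_i a_i = (0, 0)
  -> stationarity OK
Primal feasibility (all g_i <= 0): OK
Dual feasibility (all lambda_i >= 0): OK
Complementary slackness (lambda_i * g_i(x) = 0 for all i): FAILS

Verdict: the first failing condition is complementary_slackness -> comp.

comp


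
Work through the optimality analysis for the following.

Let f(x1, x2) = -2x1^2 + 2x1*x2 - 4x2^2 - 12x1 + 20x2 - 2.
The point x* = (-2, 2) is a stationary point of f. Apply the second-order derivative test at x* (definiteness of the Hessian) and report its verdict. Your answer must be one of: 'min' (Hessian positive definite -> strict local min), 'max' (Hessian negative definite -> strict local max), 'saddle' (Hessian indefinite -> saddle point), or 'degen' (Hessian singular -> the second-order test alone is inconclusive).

Compute the Hessian H = grad^2 f:
  H = [[-4, 2], [2, -8]]
Verify stationarity: grad f(x*) = H x* + g = (0, 0).
Eigenvalues of H: -8.8284, -3.1716.
Both eigenvalues < 0, so H is negative definite -> x* is a strict local max.

max


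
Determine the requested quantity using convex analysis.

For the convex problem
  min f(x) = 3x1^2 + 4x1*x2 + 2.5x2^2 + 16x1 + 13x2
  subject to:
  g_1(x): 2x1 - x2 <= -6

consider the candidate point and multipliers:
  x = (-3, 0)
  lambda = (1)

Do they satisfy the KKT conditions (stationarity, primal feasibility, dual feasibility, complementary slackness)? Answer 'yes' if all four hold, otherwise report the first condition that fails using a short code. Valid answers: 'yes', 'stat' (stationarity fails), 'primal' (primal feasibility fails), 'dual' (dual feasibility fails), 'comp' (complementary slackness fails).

Gradient of f: grad f(x) = Q x + c = (-2, 1)
Constraint values g_i(x) = a_i^T x - b_i:
  g_1((-3, 0)) = 0
Stationarity residual: grad f(x) + sum_i lambda_i a_i = (0, 0)
  -> stationarity OK
Primal feasibility (all g_i <= 0): OK
Dual feasibility (all lambda_i >= 0): OK
Complementary slackness (lambda_i * g_i(x) = 0 for all i): OK

Verdict: yes, KKT holds.

yes


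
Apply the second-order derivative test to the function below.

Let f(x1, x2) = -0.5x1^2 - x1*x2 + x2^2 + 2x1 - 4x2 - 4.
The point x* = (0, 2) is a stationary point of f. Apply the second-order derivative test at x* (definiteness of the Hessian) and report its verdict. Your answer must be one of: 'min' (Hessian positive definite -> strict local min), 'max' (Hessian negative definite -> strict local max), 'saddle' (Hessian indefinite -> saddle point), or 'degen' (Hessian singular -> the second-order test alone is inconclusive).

Compute the Hessian H = grad^2 f:
  H = [[-1, -1], [-1, 2]]
Verify stationarity: grad f(x*) = H x* + g = (0, 0).
Eigenvalues of H: -1.3028, 2.3028.
Eigenvalues have mixed signs, so H is indefinite -> x* is a saddle point.

saddle


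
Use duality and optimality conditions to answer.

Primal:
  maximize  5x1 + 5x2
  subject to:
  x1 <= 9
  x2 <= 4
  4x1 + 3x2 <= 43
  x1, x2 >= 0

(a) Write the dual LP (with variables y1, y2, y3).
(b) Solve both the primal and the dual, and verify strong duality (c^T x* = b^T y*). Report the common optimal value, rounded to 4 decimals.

The standard primal-dual pair for 'max c^T x s.t. A x <= b, x >= 0' is:
  Dual:  min b^T y  s.t.  A^T y >= c,  y >= 0.

So the dual LP is:
  minimize  9y1 + 4y2 + 43y3
  subject to:
    y1 + 4y3 >= 5
    y2 + 3y3 >= 5
    y1, y2, y3 >= 0

Solving the primal: x* = (7.75, 4).
  primal value c^T x* = 58.75.
Solving the dual: y* = (0, 1.25, 1.25).
  dual value b^T y* = 58.75.
Strong duality: c^T x* = b^T y*. Confirmed.

58.75


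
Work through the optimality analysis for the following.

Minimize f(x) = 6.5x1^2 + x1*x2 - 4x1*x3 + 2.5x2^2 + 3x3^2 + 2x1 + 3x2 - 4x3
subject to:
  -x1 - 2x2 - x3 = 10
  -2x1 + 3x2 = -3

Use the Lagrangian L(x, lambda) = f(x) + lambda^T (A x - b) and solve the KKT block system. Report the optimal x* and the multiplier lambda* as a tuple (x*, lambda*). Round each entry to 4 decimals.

Form the Lagrangian:
  L(x, lambda) = (1/2) x^T Q x + c^T x + lambda^T (A x - b)
Stationarity (grad_x L = 0): Q x + c + A^T lambda = 0.
Primal feasibility: A x = b.

This gives the KKT block system:
  [ Q   A^T ] [ x     ]   [-c ]
  [ A    0  ] [ lambda ] = [ b ]

Solving the linear system:
  x*      = (-2.2537, -2.5025, -2.7414)
  lambda* = (-11.4337, -3.7005)
  f(x*)   = 51.0933

x* = (-2.2537, -2.5025, -2.7414), lambda* = (-11.4337, -3.7005)


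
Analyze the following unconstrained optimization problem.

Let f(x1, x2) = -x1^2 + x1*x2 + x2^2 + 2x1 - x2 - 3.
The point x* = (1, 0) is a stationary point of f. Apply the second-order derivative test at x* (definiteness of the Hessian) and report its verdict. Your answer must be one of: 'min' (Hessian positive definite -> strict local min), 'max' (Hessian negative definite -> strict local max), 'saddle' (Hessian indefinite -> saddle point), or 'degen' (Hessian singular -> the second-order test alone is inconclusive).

Compute the Hessian H = grad^2 f:
  H = [[-2, 1], [1, 2]]
Verify stationarity: grad f(x*) = H x* + g = (0, 0).
Eigenvalues of H: -2.2361, 2.2361.
Eigenvalues have mixed signs, so H is indefinite -> x* is a saddle point.

saddle


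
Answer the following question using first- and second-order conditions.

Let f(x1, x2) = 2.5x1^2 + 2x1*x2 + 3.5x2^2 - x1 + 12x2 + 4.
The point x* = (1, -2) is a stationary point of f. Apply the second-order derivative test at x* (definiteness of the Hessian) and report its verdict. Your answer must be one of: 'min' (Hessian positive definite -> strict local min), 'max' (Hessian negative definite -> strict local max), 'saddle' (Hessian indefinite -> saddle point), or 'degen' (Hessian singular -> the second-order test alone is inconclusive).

Compute the Hessian H = grad^2 f:
  H = [[5, 2], [2, 7]]
Verify stationarity: grad f(x*) = H x* + g = (0, 0).
Eigenvalues of H: 3.7639, 8.2361.
Both eigenvalues > 0, so H is positive definite -> x* is a strict local min.

min


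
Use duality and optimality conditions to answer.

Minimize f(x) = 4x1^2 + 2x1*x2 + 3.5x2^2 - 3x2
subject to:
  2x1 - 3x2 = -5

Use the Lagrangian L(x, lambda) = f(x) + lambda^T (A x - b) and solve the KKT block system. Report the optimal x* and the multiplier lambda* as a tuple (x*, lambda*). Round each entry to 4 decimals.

Form the Lagrangian:
  L(x, lambda) = (1/2) x^T Q x + c^T x + lambda^T (A x - b)
Stationarity (grad_x L = 0): Q x + c + A^T lambda = 0.
Primal feasibility: A x = b.

This gives the KKT block system:
  [ Q   A^T ] [ x     ]   [-c ]
  [ A    0  ] [ lambda ] = [ b ]

Solving the linear system:
  x*      = (-0.6613, 1.2258)
  lambda* = (1.4194)
  f(x*)   = 1.7097

x* = (-0.6613, 1.2258), lambda* = (1.4194)


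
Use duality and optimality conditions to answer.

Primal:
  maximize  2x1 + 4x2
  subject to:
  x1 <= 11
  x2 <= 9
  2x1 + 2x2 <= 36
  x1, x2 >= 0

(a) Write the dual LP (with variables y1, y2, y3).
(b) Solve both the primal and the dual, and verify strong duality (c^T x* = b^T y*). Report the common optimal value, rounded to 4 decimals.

The standard primal-dual pair for 'max c^T x s.t. A x <= b, x >= 0' is:
  Dual:  min b^T y  s.t.  A^T y >= c,  y >= 0.

So the dual LP is:
  minimize  11y1 + 9y2 + 36y3
  subject to:
    y1 + 2y3 >= 2
    y2 + 2y3 >= 4
    y1, y2, y3 >= 0

Solving the primal: x* = (9, 9).
  primal value c^T x* = 54.
Solving the dual: y* = (0, 2, 1).
  dual value b^T y* = 54.
Strong duality: c^T x* = b^T y*. Confirmed.

54


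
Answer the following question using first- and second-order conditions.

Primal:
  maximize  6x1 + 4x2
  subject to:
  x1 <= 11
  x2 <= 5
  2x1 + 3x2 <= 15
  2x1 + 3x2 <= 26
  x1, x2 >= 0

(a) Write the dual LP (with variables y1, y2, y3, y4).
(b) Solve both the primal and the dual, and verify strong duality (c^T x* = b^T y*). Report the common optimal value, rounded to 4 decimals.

The standard primal-dual pair for 'max c^T x s.t. A x <= b, x >= 0' is:
  Dual:  min b^T y  s.t.  A^T y >= c,  y >= 0.

So the dual LP is:
  minimize  11y1 + 5y2 + 15y3 + 26y4
  subject to:
    y1 + 2y3 + 2y4 >= 6
    y2 + 3y3 + 3y4 >= 4
    y1, y2, y3, y4 >= 0

Solving the primal: x* = (7.5, 0).
  primal value c^T x* = 45.
Solving the dual: y* = (0, 0, 3, 0).
  dual value b^T y* = 45.
Strong duality: c^T x* = b^T y*. Confirmed.

45


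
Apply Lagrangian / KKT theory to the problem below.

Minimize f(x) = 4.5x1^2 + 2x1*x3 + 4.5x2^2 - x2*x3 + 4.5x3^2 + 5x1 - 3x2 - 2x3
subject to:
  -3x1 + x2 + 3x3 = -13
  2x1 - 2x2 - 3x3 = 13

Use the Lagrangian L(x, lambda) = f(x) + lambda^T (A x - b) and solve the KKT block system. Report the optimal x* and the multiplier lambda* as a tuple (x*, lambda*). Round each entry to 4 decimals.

Form the Lagrangian:
  L(x, lambda) = (1/2) x^T Q x + c^T x + lambda^T (A x - b)
Stationarity (grad_x L = 0): Q x + c + A^T lambda = 0.
Primal feasibility: A x = b.

This gives the KKT block system:
  [ Q   A^T ] [ x     ]   [-c ]
  [ A    0  ] [ lambda ] = [ b ]

Solving the linear system:
  x*      = (1.4206, -1.4206, -2.4392)
  lambda* = (-0.2196, -6.7831)
  f(x*)   = 50.7844

x* = (1.4206, -1.4206, -2.4392), lambda* = (-0.2196, -6.7831)


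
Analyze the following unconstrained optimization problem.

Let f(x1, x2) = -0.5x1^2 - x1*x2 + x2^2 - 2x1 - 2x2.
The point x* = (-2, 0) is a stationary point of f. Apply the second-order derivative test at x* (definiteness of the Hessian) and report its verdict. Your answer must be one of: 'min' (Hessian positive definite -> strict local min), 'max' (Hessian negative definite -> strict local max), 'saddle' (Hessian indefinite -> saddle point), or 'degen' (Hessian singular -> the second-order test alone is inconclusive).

Compute the Hessian H = grad^2 f:
  H = [[-1, -1], [-1, 2]]
Verify stationarity: grad f(x*) = H x* + g = (0, 0).
Eigenvalues of H: -1.3028, 2.3028.
Eigenvalues have mixed signs, so H is indefinite -> x* is a saddle point.

saddle


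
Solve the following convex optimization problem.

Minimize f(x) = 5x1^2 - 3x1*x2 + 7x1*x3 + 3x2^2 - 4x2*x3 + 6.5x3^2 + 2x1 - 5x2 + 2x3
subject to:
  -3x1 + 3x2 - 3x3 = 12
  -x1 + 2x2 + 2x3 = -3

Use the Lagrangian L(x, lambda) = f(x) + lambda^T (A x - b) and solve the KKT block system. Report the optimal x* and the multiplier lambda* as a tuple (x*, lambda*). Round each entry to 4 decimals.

Form the Lagrangian:
  L(x, lambda) = (1/2) x^T Q x + c^T x + lambda^T (A x - b)
Stationarity (grad_x L = 0): Q x + c + A^T lambda = 0.
Primal feasibility: A x = b.

This gives the KKT block system:
  [ Q   A^T ] [ x     ]   [-c ]
  [ A    0  ] [ lambda ] = [ b ]

Solving the linear system:
  x*      = (0.1545, 1.3659, -2.7886)
  lambda* = (-8.7534, 6.187)
  f(x*)   = 55.752

x* = (0.1545, 1.3659, -2.7886), lambda* = (-8.7534, 6.187)


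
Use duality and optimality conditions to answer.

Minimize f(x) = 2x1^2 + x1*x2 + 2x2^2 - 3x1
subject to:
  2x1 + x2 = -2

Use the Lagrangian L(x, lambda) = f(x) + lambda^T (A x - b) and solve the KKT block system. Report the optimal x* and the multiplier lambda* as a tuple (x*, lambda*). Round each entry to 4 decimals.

Form the Lagrangian:
  L(x, lambda) = (1/2) x^T Q x + c^T x + lambda^T (A x - b)
Stationarity (grad_x L = 0): Q x + c + A^T lambda = 0.
Primal feasibility: A x = b.

This gives the KKT block system:
  [ Q   A^T ] [ x     ]   [-c ]
  [ A    0  ] [ lambda ] = [ b ]

Solving the linear system:
  x*      = (-0.6875, -0.625)
  lambda* = (3.1875)
  f(x*)   = 4.2188

x* = (-0.6875, -0.625), lambda* = (3.1875)


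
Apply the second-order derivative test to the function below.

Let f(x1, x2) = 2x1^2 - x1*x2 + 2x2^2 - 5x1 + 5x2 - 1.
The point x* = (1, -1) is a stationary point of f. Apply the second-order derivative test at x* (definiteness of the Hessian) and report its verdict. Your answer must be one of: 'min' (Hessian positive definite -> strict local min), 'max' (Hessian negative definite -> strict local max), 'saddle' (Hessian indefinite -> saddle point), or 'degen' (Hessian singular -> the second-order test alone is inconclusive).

Compute the Hessian H = grad^2 f:
  H = [[4, -1], [-1, 4]]
Verify stationarity: grad f(x*) = H x* + g = (0, 0).
Eigenvalues of H: 3, 5.
Both eigenvalues > 0, so H is positive definite -> x* is a strict local min.

min


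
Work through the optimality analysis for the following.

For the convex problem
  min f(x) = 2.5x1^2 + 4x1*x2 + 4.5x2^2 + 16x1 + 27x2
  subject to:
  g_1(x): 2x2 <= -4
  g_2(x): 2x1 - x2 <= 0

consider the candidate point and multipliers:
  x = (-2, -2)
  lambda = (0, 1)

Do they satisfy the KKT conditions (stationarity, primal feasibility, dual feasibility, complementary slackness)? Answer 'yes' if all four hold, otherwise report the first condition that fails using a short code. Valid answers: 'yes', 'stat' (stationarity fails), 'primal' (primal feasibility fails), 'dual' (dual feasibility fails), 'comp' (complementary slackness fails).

Gradient of f: grad f(x) = Q x + c = (-2, 1)
Constraint values g_i(x) = a_i^T x - b_i:
  g_1((-2, -2)) = 0
  g_2((-2, -2)) = -2
Stationarity residual: grad f(x) + sum_i lambda_i a_i = (0, 0)
  -> stationarity OK
Primal feasibility (all g_i <= 0): OK
Dual feasibility (all lambda_i >= 0): OK
Complementary slackness (lambda_i * g_i(x) = 0 for all i): FAILS

Verdict: the first failing condition is complementary_slackness -> comp.

comp


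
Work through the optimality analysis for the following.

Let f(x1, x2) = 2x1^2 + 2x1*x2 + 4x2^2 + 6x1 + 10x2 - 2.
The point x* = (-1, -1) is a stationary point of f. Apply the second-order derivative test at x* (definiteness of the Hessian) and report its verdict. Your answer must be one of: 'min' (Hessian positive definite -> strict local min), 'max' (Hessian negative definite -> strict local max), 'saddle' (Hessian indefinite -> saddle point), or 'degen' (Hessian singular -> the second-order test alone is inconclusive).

Compute the Hessian H = grad^2 f:
  H = [[4, 2], [2, 8]]
Verify stationarity: grad f(x*) = H x* + g = (0, 0).
Eigenvalues of H: 3.1716, 8.8284.
Both eigenvalues > 0, so H is positive definite -> x* is a strict local min.

min
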